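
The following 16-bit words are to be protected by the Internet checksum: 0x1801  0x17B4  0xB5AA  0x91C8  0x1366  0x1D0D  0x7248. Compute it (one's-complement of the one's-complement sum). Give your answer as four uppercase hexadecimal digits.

One's-complement addition (fold any carry out of bit 15 back into bit 0):
  0x1801 + 0x17B4 = 0x02FB5
  0x2FB5 + 0xB5AA = 0x0E55F
  0xE55F + 0x91C8 = 0x17727 → wrap carry → 0x7728
  0x7728 + 0x1366 = 0x08A8E
  0x8A8E + 0x1D0D = 0x0A79B
  0xA79B + 0x7248 = 0x119E3 → wrap carry → 0x19E4
One's-complement sum = 0x19E4.
Checksum = ~0x19E4 & 0xFFFF = 0xE61B.

E61B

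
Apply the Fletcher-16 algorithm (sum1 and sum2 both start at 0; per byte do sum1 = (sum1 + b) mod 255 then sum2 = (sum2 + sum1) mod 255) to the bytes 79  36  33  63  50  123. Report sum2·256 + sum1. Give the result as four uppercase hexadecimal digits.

Running sums (mod 255):
  after byte 0 (79): sum1=79, sum2=79
  after byte 1 (36): sum1=115, sum2=194
  after byte 2 (33): sum1=148, sum2=87
  after byte 3 (63): sum1=211, sum2=43
  after byte 4 (50): sum1=6, sum2=49
  after byte 5 (123): sum1=129, sum2=178
Checksum = sum2·256 + sum1 = 178·256 + 129 = 45697 = 0xB281.

B281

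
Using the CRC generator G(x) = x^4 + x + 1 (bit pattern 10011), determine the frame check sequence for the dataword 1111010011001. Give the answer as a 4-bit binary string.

Append 4 zeros: 11110100110010000. Divide by 10011 (XOR where the leading bit is 1):
  pos 0: 11110 XOR 10011 = 01101
  pos 1: 11011 XOR 10011 = 01000
  pos 2: 10000 XOR 10011 = 00011
  pos 5: 11011 XOR 10011 = 01000
  pos 6: 10000 XOR 10011 = 00011
  pos 9: 11010 XOR 10011 = 01001
  pos 10: 10010 XOR 10011 = 00001
Remainder (last 4 bits) = 0100. This is the CRC / FCS.

0100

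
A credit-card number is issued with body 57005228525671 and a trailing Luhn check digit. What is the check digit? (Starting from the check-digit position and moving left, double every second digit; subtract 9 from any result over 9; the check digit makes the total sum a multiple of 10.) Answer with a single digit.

Partial digits right→left: 1 7 6 5 2 5 8 2 2 5 0 0 7 5
Double every second digit counting from the check-digit position (so the 1st, 3rd, 5th, ... of the partial from the right).
  doubled (with −9 where >9): 2 3 4 7 4 0 5 → sum 25
  kept as-is: 7 5 5 2 5 0 5 → sum 29
Total = 25 + 29 = 54.
Check digit = (10 − (54 mod 10)) mod 10 = 6.

6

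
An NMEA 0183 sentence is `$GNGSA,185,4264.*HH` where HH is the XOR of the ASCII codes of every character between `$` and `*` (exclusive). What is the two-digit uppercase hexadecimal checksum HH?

XOR the ASCII codes of the payload characters:
  'G' = 0x47 → acc = 0x47
  'N' = 0x4E → acc = 0x09
  'G' = 0x47 → acc = 0x4E
  'S' = 0x53 → acc = 0x1D
  'A' = 0x41 → acc = 0x5C
  ',' = 0x2C → acc = 0x70
  '1' = 0x31 → acc = 0x41
  '8' = 0x38 → acc = 0x79
  '5' = 0x35 → acc = 0x4C
  ',' = 0x2C → acc = 0x60
  '4' = 0x34 → acc = 0x54
  '2' = 0x32 → acc = 0x66
  '6' = 0x36 → acc = 0x50
  '4' = 0x34 → acc = 0x64
  '.' = 0x2E → acc = 0x4A
Checksum = 0x4A.

4A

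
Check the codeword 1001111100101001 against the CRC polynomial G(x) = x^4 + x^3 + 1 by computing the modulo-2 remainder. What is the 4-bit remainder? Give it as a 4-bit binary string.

Modulo-2 division of 1001111100101001 by 11001:
  pos 0: 10011 XOR 11001 = 01010
  pos 1: 10101 XOR 11001 = 01100
  pos 2: 11001 XOR 11001 = 00000
  pos 7: 10010 XOR 11001 = 01011
  pos 8: 10111 XOR 11001 = 01110
  pos 9: 11100 XOR 11001 = 00101
  pos 11: 10101 XOR 11001 = 01100
Remainder = 1100 (nonzero — an error is detected).

1100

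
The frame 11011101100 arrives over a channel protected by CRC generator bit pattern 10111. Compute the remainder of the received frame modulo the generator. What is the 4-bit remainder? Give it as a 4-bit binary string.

Modulo-2 division of 11011101100 by 10111:
  pos 0: 11011 XOR 10111 = 01100
  pos 1: 11001 XOR 10111 = 01110
  pos 2: 11100 XOR 10111 = 01011
  pos 3: 10111 XOR 10111 = 00000
Remainder = 0100 (nonzero — an error is detected).

0100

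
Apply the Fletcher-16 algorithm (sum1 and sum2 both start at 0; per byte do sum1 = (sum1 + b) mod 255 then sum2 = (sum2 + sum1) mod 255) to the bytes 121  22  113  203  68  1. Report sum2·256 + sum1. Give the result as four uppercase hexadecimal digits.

Running sums (mod 255):
  after byte 0 (121): sum1=121, sum2=121
  after byte 1 (22): sum1=143, sum2=9
  after byte 2 (113): sum1=1, sum2=10
  after byte 3 (203): sum1=204, sum2=214
  after byte 4 (68): sum1=17, sum2=231
  after byte 5 (1): sum1=18, sum2=249
Checksum = sum2·256 + sum1 = 249·256 + 18 = 63762 = 0xF912.

F912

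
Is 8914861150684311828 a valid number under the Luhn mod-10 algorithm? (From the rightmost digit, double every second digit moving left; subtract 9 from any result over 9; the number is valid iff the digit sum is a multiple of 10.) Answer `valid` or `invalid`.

From the right, keep odd positions and double even positions (subtract 9 from any doubled value over 9):
  doubled (positions 2,4,...): 4 2 6 7 0 2 3 8 9 → sum 41
  kept (positions 1,3,...): 8 8 1 4 6 5 1 8 1 8 → sum 50
Total = 91.
91 mod 10 = 1, so the number is invalid.

invalid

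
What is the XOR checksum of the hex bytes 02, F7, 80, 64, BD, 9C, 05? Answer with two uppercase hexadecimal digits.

XOR the bytes together:
  start with 0x02
  0x02 ⊕ 0xF7 = 0xF5
  0xF5 ⊕ 0x80 = 0x75
  0x75 ⊕ 0x64 = 0x11
  0x11 ⊕ 0xBD = 0xAC
  0xAC ⊕ 0x9C = 0x30
  0x30 ⊕ 0x05 = 0x35

35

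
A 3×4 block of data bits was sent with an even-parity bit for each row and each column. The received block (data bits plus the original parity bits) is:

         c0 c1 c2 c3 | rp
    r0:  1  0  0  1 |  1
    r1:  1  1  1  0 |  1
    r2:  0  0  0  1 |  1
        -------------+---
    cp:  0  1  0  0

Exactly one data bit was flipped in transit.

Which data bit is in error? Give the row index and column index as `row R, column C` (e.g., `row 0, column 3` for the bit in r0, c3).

Recompute each row's even parity and compare to rp:
  r0: data parity 0, sent rp 1 → mismatch
  r1: data parity 1, sent rp 1 → ok
  r2: data parity 1, sent rp 1 → ok
Recompute each column's even parity and compare to cp:
  c0: data parity 0, sent cp 0 → ok
  c1: data parity 1, sent cp 1 → ok
  c2: data parity 1, sent cp 0 → mismatch
  c3: data parity 0, sent cp 0 → ok
Exactly one row (r0) and one column (c2) fail → the flipped bit is at their intersection.

row 0, column 2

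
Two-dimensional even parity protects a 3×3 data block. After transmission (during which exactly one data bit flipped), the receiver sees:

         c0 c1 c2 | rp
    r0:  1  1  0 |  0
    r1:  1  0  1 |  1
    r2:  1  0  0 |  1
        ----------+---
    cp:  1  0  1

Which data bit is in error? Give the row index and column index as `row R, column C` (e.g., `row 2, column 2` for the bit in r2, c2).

row 1, column 1

Recompute each row's even parity and compare to rp:
  r0: data parity 0, sent rp 0 → ok
  r1: data parity 0, sent rp 1 → mismatch
  r2: data parity 1, sent rp 1 → ok
Recompute each column's even parity and compare to cp:
  c0: data parity 1, sent cp 1 → ok
  c1: data parity 1, sent cp 0 → mismatch
  c2: data parity 1, sent cp 1 → ok
Exactly one row (r1) and one column (c1) fail → the flipped bit is at their intersection.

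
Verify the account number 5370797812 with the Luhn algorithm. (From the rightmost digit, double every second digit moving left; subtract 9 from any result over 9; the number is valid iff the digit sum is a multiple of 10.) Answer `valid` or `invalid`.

valid

From the right, keep odd positions and double even positions (subtract 9 from any doubled value over 9):
  doubled (positions 2,4,...): 2 5 5 5 1 → sum 18
  kept (positions 1,3,...): 2 8 9 0 3 → sum 22
Total = 40.
40 mod 10 = 0, so the number is valid.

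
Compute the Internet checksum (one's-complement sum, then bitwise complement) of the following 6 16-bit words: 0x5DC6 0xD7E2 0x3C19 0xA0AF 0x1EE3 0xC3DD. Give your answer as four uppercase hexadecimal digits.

One's-complement addition (fold any carry out of bit 15 back into bit 0):
  0x5DC6 + 0xD7E2 = 0x135A8 → wrap carry → 0x35A9
  0x35A9 + 0x3C19 = 0x071C2
  0x71C2 + 0xA0AF = 0x11271 → wrap carry → 0x1272
  0x1272 + 0x1EE3 = 0x03155
  0x3155 + 0xC3DD = 0x0F532
One's-complement sum = 0xF532.
Checksum = ~0xF532 & 0xFFFF = 0x0ACD.

0ACD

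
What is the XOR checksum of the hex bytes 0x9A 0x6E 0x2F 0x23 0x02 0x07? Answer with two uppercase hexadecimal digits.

XOR the bytes together:
  start with 0x9A
  0x9A ⊕ 0x6E = 0xF4
  0xF4 ⊕ 0x2F = 0xDB
  0xDB ⊕ 0x23 = 0xF8
  0xF8 ⊕ 0x02 = 0xFA
  0xFA ⊕ 0x07 = 0xFD

FD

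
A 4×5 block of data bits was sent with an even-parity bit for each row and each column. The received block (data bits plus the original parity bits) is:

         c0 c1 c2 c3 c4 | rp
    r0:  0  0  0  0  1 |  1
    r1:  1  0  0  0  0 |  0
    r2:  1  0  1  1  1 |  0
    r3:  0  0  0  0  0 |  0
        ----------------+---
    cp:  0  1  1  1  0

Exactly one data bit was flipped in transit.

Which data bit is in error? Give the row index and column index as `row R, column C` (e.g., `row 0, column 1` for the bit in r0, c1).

Recompute each row's even parity and compare to rp:
  r0: data parity 1, sent rp 1 → ok
  r1: data parity 1, sent rp 0 → mismatch
  r2: data parity 0, sent rp 0 → ok
  r3: data parity 0, sent rp 0 → ok
Recompute each column's even parity and compare to cp:
  c0: data parity 0, sent cp 0 → ok
  c1: data parity 0, sent cp 1 → mismatch
  c2: data parity 1, sent cp 1 → ok
  c3: data parity 1, sent cp 1 → ok
  c4: data parity 0, sent cp 0 → ok
Exactly one row (r1) and one column (c1) fail → the flipped bit is at their intersection.

row 1, column 1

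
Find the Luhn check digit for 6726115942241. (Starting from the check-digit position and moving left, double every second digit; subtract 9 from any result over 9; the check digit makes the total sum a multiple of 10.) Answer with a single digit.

Partial digits right→left: 1 4 2 2 4 9 5 1 1 6 2 7 6
Double every second digit counting from the check-digit position (so the 1st, 3rd, 5th, ... of the partial from the right).
  doubled (with −9 where >9): 2 4 8 1 2 4 3 → sum 24
  kept as-is: 4 2 9 1 6 7 → sum 29
Total = 24 + 29 = 53.
Check digit = (10 − (53 mod 10)) mod 10 = 7.

7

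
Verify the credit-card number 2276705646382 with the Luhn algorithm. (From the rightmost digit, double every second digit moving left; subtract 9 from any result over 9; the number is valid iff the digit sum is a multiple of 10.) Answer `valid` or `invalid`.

valid

From the right, keep odd positions and double even positions (subtract 9 from any doubled value over 9):
  doubled (positions 2,4,...): 7 3 3 0 3 4 → sum 20
  kept (positions 1,3,...): 2 3 4 5 7 7 2 → sum 30
Total = 50.
50 mod 10 = 0, so the number is valid.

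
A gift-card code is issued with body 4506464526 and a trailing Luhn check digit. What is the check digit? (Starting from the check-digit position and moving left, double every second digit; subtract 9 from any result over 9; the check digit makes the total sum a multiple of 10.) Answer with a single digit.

5

Partial digits right→left: 6 2 5 4 6 4 6 0 5 4
Double every second digit counting from the check-digit position (so the 1st, 3rd, 5th, ... of the partial from the right).
  doubled (with −9 where >9): 3 1 3 3 1 → sum 11
  kept as-is: 2 4 4 0 4 → sum 14
Total = 11 + 14 = 25.
Check digit = (10 − (25 mod 10)) mod 10 = 5.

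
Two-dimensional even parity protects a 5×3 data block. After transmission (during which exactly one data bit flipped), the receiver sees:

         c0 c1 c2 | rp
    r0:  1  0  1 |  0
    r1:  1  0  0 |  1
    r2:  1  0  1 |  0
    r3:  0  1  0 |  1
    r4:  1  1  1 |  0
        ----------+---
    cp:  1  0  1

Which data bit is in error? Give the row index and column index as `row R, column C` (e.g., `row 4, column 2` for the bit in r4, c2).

Recompute each row's even parity and compare to rp:
  r0: data parity 0, sent rp 0 → ok
  r1: data parity 1, sent rp 1 → ok
  r2: data parity 0, sent rp 0 → ok
  r3: data parity 1, sent rp 1 → ok
  r4: data parity 1, sent rp 0 → mismatch
Recompute each column's even parity and compare to cp:
  c0: data parity 0, sent cp 1 → mismatch
  c1: data parity 0, sent cp 0 → ok
  c2: data parity 1, sent cp 1 → ok
Exactly one row (r4) and one column (c0) fail → the flipped bit is at their intersection.

row 4, column 0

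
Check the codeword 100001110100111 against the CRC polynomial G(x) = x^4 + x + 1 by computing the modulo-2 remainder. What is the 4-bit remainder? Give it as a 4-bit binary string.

Modulo-2 division of 100001110100111 by 10011:
  pos 0: 10000 XOR 10011 = 00011
  pos 3: 11111 XOR 10011 = 01100
  pos 4: 11000 XOR 10011 = 01011
  pos 5: 10111 XOR 10011 = 00100
  pos 7: 10000 XOR 10011 = 00011
  pos 10: 11111 XOR 10011 = 01100
Remainder = 1100 (nonzero — an error is detected).

1100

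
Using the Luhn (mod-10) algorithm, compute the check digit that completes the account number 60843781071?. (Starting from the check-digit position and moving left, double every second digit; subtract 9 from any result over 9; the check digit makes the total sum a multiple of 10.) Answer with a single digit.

Partial digits right→left: 1 7 0 1 8 7 3 4 8 0 6
Double every second digit counting from the check-digit position (so the 1st, 3rd, 5th, ... of the partial from the right).
  doubled (with −9 where >9): 2 0 7 6 7 3 → sum 25
  kept as-is: 7 1 7 4 0 → sum 19
Total = 25 + 19 = 44.
Check digit = (10 − (44 mod 10)) mod 10 = 6.

6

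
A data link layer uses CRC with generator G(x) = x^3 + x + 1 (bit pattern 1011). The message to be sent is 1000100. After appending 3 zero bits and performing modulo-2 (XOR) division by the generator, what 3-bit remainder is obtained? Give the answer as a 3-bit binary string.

Append 3 zeros: 1000100000. Divide by 1011 (XOR where the leading bit is 1):
  pos 0: 1000 XOR 1011 = 0011
  pos 2: 1110 XOR 1011 = 0101
  pos 3: 1010 XOR 1011 = 0001
  pos 6: 1000 XOR 1011 = 0011
Remainder (last 3 bits) = 011. This is the CRC / FCS.

011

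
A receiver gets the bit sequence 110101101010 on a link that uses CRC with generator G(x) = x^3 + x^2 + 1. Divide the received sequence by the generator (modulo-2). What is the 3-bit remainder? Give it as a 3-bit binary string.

Modulo-2 division of 110101101010 by 1101:
  pos 0: 1101 XOR 1101 = 0000
  pos 5: 1101 XOR 1101 = 0000
Remainder = 010 (nonzero — an error is detected).

010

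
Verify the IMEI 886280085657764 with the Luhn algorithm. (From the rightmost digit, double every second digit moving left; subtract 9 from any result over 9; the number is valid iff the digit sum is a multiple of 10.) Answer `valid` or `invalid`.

invalid

From the right, keep odd positions and double even positions (subtract 9 from any doubled value over 9):
  doubled (positions 2,4,...): 3 5 3 7 0 4 7 → sum 29
  kept (positions 1,3,...): 4 7 5 5 0 8 6 8 → sum 43
Total = 72.
72 mod 10 = 2, so the number is invalid.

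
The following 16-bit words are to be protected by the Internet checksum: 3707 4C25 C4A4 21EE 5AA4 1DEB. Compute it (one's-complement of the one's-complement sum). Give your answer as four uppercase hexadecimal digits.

One's-complement addition (fold any carry out of bit 15 back into bit 0):
  0x3707 + 0x4C25 = 0x0832C
  0x832C + 0xC4A4 = 0x147D0 → wrap carry → 0x47D1
  0x47D1 + 0x21EE = 0x069BF
  0x69BF + 0x5AA4 = 0x0C463
  0xC463 + 0x1DEB = 0x0E24E
One's-complement sum = 0xE24E.
Checksum = ~0xE24E & 0xFFFF = 0x1DB1.

1DB1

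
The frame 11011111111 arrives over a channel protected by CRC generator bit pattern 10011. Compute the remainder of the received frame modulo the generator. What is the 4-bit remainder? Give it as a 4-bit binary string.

Modulo-2 division of 11011111111 by 10011:
  pos 0: 11011 XOR 10011 = 01000
  pos 1: 10001 XOR 10011 = 00010
  pos 4: 10111 XOR 10011 = 00100
  pos 6: 10011 XOR 10011 = 00000
Remainder = 0000 (zero — the frame passes the CRC check).

0000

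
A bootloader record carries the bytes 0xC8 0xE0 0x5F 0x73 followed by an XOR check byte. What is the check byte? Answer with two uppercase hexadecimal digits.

XOR the bytes together:
  start with 0xC8
  0xC8 ⊕ 0xE0 = 0x28
  0x28 ⊕ 0x5F = 0x77
  0x77 ⊕ 0x73 = 0x04

04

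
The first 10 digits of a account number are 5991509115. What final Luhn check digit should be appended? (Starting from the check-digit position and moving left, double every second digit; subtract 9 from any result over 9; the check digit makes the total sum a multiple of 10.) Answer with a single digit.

Partial digits right→left: 5 1 1 9 0 5 1 9 9 5
Double every second digit counting from the check-digit position (so the 1st, 3rd, 5th, ... of the partial from the right).
  doubled (with −9 where >9): 1 2 0 2 9 → sum 14
  kept as-is: 1 9 5 9 5 → sum 29
Total = 14 + 29 = 43.
Check digit = (10 − (43 mod 10)) mod 10 = 7.

7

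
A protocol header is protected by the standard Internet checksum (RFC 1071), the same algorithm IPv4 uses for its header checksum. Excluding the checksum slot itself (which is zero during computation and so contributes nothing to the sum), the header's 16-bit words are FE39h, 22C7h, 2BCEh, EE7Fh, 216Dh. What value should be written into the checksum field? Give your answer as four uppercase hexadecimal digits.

One's-complement addition (fold any carry out of bit 15 back into bit 0):
  0xFE39 + 0x22C7 = 0x12100 → wrap carry → 0x2101
  0x2101 + 0x2BCE = 0x04CCF
  0x4CCF + 0xEE7F = 0x13B4E → wrap carry → 0x3B4F
  0x3B4F + 0x216D = 0x05CBC
One's-complement sum = 0x5CBC.
Checksum = ~0x5CBC & 0xFFFF = 0xA343.

A343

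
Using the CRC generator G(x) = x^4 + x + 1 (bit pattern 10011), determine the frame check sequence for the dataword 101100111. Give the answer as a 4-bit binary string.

Append 4 zeros: 1011001110000. Divide by 10011 (XOR where the leading bit is 1):
  pos 0: 10110 XOR 10011 = 00101
  pos 2: 10101 XOR 10011 = 00110
  pos 4: 11011 XOR 10011 = 01000
  pos 5: 10000 XOR 10011 = 00011
  pos 8: 11000 XOR 10011 = 01011
Remainder (last 4 bits) = 1011. This is the CRC / FCS.

1011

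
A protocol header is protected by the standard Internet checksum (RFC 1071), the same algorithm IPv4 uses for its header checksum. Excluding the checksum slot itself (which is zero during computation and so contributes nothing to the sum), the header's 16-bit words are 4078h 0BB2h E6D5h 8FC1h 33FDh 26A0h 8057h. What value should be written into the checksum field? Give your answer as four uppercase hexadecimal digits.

6249

One's-complement addition (fold any carry out of bit 15 back into bit 0):
  0x4078 + 0x0BB2 = 0x04C2A
  0x4C2A + 0xE6D5 = 0x132FF → wrap carry → 0x3300
  0x3300 + 0x8FC1 = 0x0C2C1
  0xC2C1 + 0x33FD = 0x0F6BE
  0xF6BE + 0x26A0 = 0x11D5E → wrap carry → 0x1D5F
  0x1D5F + 0x8057 = 0x09DB6
One's-complement sum = 0x9DB6.
Checksum = ~0x9DB6 & 0xFFFF = 0x6249.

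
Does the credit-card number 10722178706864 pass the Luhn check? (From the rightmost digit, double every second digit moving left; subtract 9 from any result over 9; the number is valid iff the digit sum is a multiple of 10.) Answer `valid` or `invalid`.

valid

From the right, keep odd positions and double even positions (subtract 9 from any doubled value over 9):
  doubled (positions 2,4,...): 3 3 5 5 4 5 2 → sum 27
  kept (positions 1,3,...): 4 8 0 8 1 2 0 → sum 23
Total = 50.
50 mod 10 = 0, so the number is valid.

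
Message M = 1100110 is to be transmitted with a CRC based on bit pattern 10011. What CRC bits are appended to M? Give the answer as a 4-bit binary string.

0111

Append 4 zeros: 11001100000. Divide by 10011 (XOR where the leading bit is 1):
  pos 0: 11001 XOR 10011 = 01010
  pos 1: 10101 XOR 10011 = 00110
  pos 3: 11000 XOR 10011 = 01011
  pos 4: 10110 XOR 10011 = 00101
  pos 6: 10100 XOR 10011 = 00111
Remainder (last 4 bits) = 0111. This is the CRC / FCS.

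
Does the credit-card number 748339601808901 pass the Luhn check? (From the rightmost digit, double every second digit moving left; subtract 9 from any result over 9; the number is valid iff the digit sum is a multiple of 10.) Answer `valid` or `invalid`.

From the right, keep odd positions and double even positions (subtract 9 from any doubled value over 9):
  doubled (positions 2,4,...): 0 7 7 0 9 6 8 → sum 37
  kept (positions 1,3,...): 1 9 0 1 6 3 8 7 → sum 35
Total = 72.
72 mod 10 = 2, so the number is invalid.

invalid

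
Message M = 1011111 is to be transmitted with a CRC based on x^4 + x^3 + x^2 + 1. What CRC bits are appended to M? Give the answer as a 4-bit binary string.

1111

Append 4 zeros: 10111110000. Divide by 11101 (XOR where the leading bit is 1):
  pos 0: 10111 XOR 11101 = 01010
  pos 1: 10101 XOR 11101 = 01000
  pos 2: 10001 XOR 11101 = 01100
  pos 3: 11000 XOR 11101 = 00101
  pos 5: 10100 XOR 11101 = 01001
  pos 6: 10010 XOR 11101 = 01111
Remainder (last 4 bits) = 1111. This is the CRC / FCS.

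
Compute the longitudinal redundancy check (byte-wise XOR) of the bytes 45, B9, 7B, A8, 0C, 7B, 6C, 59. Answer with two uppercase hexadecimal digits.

XOR the bytes together:
  start with 0x45
  0x45 ⊕ 0xB9 = 0xFC
  0xFC ⊕ 0x7B = 0x87
  0x87 ⊕ 0xA8 = 0x2F
  0x2F ⊕ 0x0C = 0x23
  0x23 ⊕ 0x7B = 0x58
  0x58 ⊕ 0x6C = 0x34
  0x34 ⊕ 0x59 = 0x6D

6D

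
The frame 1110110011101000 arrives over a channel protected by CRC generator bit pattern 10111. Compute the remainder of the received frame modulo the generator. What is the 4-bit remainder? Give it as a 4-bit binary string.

1011

Modulo-2 division of 1110110011101000 by 10111:
  pos 0: 11101 XOR 10111 = 01010
  pos 1: 10101 XOR 10111 = 00010
  pos 4: 10001 XOR 10111 = 00110
  pos 6: 11011 XOR 10111 = 01100
  pos 7: 11000 XOR 10111 = 01111
  pos 8: 11111 XOR 10111 = 01000
  pos 9: 10000 XOR 10111 = 00111
  pos 11: 11100 XOR 10111 = 01011
Remainder = 1011 (nonzero — an error is detected).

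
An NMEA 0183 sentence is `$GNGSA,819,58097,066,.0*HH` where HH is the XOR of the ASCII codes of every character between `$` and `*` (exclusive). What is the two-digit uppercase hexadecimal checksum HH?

XOR the ASCII codes of the payload characters:
  'G' = 0x47 → acc = 0x47
  'N' = 0x4E → acc = 0x09
  'G' = 0x47 → acc = 0x4E
  'S' = 0x53 → acc = 0x1D
  'A' = 0x41 → acc = 0x5C
  ',' = 0x2C → acc = 0x70
  '8' = 0x38 → acc = 0x48
  '1' = 0x31 → acc = 0x79
  '9' = 0x39 → acc = 0x40
  ',' = 0x2C → acc = 0x6C
  '5' = 0x35 → acc = 0x59
  '8' = 0x38 → acc = 0x61
  '0' = 0x30 → acc = 0x51
  '9' = 0x39 → acc = 0x68
  '7' = 0x37 → acc = 0x5F
  ',' = 0x2C → acc = 0x73
  '0' = 0x30 → acc = 0x43
  '6' = 0x36 → acc = 0x75
  '6' = 0x36 → acc = 0x43
  ',' = 0x2C → acc = 0x6F
  '.' = 0x2E → acc = 0x41
  '0' = 0x30 → acc = 0x71
Checksum = 0x71.

71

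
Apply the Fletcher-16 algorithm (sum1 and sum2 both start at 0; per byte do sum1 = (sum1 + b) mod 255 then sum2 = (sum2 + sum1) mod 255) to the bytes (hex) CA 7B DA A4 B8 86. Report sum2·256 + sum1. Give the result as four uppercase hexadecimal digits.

7B05

Running sums (mod 255):
  after byte 0 (CA): sum1=202, sum2=202
  after byte 1 (7B): sum1=70, sum2=17
  after byte 2 (DA): sum1=33, sum2=50
  after byte 3 (A4): sum1=197, sum2=247
  after byte 4 (B8): sum1=126, sum2=118
  after byte 5 (86): sum1=5, sum2=123
Checksum = sum2·256 + sum1 = 123·256 + 5 = 31493 = 0x7B05.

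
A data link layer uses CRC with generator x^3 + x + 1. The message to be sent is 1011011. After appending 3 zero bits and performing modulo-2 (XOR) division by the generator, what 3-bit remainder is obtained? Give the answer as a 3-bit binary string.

101

Append 3 zeros: 1011011000. Divide by 1011 (XOR where the leading bit is 1):
  pos 0: 1011 XOR 1011 = 0000
  pos 5: 1100 XOR 1011 = 0111
  pos 6: 1110 XOR 1011 = 0101
Remainder (last 3 bits) = 101. This is the CRC / FCS.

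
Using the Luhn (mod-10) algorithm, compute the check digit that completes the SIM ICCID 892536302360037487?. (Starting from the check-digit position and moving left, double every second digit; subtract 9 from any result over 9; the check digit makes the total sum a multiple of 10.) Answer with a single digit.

Partial digits right→left: 7 8 4 7 3 0 0 6 3 2 0 3 6 3 5 2 9 8
Double every second digit counting from the check-digit position (so the 1st, 3rd, 5th, ... of the partial from the right).
  doubled (with −9 where >9): 5 8 6 0 6 0 3 1 9 → sum 38
  kept as-is: 8 7 0 6 2 3 3 2 8 → sum 39
Total = 38 + 39 = 77.
Check digit = (10 − (77 mod 10)) mod 10 = 3.

3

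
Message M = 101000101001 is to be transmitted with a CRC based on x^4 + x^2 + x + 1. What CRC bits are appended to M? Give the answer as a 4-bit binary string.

Append 4 zeros: 1010001010010000. Divide by 10111 (XOR where the leading bit is 1):
  pos 0: 10100 XOR 10111 = 00011
  pos 3: 11010 XOR 10111 = 01101
  pos 4: 11011 XOR 10111 = 01100
  pos 5: 11000 XOR 10111 = 01111
  pos 6: 11110 XOR 10111 = 01001
  pos 7: 10011 XOR 10111 = 00100
  pos 9: 10000 XOR 10111 = 00111
  pos 11: 11100 XOR 10111 = 01011
Remainder (last 4 bits) = 1011. This is the CRC / FCS.

1011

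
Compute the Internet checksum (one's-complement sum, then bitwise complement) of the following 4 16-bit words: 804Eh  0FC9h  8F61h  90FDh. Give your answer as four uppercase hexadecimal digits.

4F89

One's-complement addition (fold any carry out of bit 15 back into bit 0):
  0x804E + 0x0FC9 = 0x09017
  0x9017 + 0x8F61 = 0x11F78 → wrap carry → 0x1F79
  0x1F79 + 0x90FD = 0x0B076
One's-complement sum = 0xB076.
Checksum = ~0xB076 & 0xFFFF = 0x4F89.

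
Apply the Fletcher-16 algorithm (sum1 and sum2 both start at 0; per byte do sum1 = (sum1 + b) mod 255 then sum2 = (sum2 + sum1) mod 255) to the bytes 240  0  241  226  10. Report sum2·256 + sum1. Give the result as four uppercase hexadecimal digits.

Running sums (mod 255):
  after byte 0 (240): sum1=240, sum2=240
  after byte 1 (0): sum1=240, sum2=225
  after byte 2 (241): sum1=226, sum2=196
  after byte 3 (226): sum1=197, sum2=138
  after byte 4 (10): sum1=207, sum2=90
Checksum = sum2·256 + sum1 = 90·256 + 207 = 23247 = 0x5ACF.

5ACF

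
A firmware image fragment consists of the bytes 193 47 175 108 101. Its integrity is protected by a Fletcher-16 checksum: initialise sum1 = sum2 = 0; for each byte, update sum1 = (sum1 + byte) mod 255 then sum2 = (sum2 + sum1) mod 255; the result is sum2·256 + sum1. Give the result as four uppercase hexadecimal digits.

Running sums (mod 255):
  after byte 0 (193): sum1=193, sum2=193
  after byte 1 (47): sum1=240, sum2=178
  after byte 2 (175): sum1=160, sum2=83
  after byte 3 (108): sum1=13, sum2=96
  after byte 4 (101): sum1=114, sum2=210
Checksum = sum2·256 + sum1 = 210·256 + 114 = 53874 = 0xD272.

D272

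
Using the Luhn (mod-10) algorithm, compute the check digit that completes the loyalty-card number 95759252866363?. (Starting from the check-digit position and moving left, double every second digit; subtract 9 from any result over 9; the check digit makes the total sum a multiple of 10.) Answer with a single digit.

5

Partial digits right→left: 3 6 3 6 6 8 2 5 2 9 5 7 5 9
Double every second digit counting from the check-digit position (so the 1st, 3rd, 5th, ... of the partial from the right).
  doubled (with −9 where >9): 6 6 3 4 4 1 1 → sum 25
  kept as-is: 6 6 8 5 9 7 9 → sum 50
Total = 25 + 50 = 75.
Check digit = (10 − (75 mod 10)) mod 10 = 5.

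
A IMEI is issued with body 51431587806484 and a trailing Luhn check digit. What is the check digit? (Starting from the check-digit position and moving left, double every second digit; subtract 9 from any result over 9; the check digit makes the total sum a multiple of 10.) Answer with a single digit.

0

Partial digits right→left: 4 8 4 6 0 8 7 8 5 1 3 4 1 5
Double every second digit counting from the check-digit position (so the 1st, 3rd, 5th, ... of the partial from the right).
  doubled (with −9 where >9): 8 8 0 5 1 6 2 → sum 30
  kept as-is: 8 6 8 8 1 4 5 → sum 40
Total = 30 + 40 = 70.
Check digit = (10 − (70 mod 10)) mod 10 = 0.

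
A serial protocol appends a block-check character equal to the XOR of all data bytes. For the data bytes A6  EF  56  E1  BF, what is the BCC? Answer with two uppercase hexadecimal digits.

XOR the bytes together:
  start with 0xA6
  0xA6 ⊕ 0xEF = 0x49
  0x49 ⊕ 0x56 = 0x1F
  0x1F ⊕ 0xE1 = 0xFE
  0xFE ⊕ 0xBF = 0x41

41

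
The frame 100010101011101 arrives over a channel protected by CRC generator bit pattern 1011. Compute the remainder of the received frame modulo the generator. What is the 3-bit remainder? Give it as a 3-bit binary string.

Modulo-2 division of 100010101011101 by 1011:
  pos 0: 1000 XOR 1011 = 0011
  pos 2: 1110 XOR 1011 = 0101
  pos 3: 1011 XOR 1011 = 0000
  pos 8: 1011 XOR 1011 = 0000
Remainder = 101 (nonzero — an error is detected).

101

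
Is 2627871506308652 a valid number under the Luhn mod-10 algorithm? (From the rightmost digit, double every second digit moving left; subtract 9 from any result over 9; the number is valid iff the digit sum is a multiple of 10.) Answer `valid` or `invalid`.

valid

From the right, keep odd positions and double even positions (subtract 9 from any doubled value over 9):
  doubled (positions 2,4,...): 1 7 6 0 2 7 4 4 → sum 31
  kept (positions 1,3,...): 2 6 0 6 5 7 7 6 → sum 39
Total = 70.
70 mod 10 = 0, so the number is valid.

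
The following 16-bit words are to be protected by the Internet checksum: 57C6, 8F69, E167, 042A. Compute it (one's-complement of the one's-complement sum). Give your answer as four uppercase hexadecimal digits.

One's-complement addition (fold any carry out of bit 15 back into bit 0):
  0x57C6 + 0x8F69 = 0x0E72F
  0xE72F + 0xE167 = 0x1C896 → wrap carry → 0xC897
  0xC897 + 0x042A = 0x0CCC1
One's-complement sum = 0xCCC1.
Checksum = ~0xCCC1 & 0xFFFF = 0x333E.

333E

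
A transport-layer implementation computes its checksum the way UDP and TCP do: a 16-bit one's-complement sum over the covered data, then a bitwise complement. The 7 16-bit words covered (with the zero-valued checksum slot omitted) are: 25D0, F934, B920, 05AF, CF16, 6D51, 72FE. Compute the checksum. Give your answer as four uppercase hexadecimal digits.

One's-complement addition (fold any carry out of bit 15 back into bit 0):
  0x25D0 + 0xF934 = 0x11F04 → wrap carry → 0x1F05
  0x1F05 + 0xB920 = 0x0D825
  0xD825 + 0x05AF = 0x0DDD4
  0xDDD4 + 0xCF16 = 0x1ACEA → wrap carry → 0xACEB
  0xACEB + 0x6D51 = 0x11A3C → wrap carry → 0x1A3D
  0x1A3D + 0x72FE = 0x08D3B
One's-complement sum = 0x8D3B.
Checksum = ~0x8D3B & 0xFFFF = 0x72C4.

72C4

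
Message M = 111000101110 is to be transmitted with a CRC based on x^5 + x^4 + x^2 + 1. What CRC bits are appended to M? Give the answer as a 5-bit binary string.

11100

Append 5 zeros: 11100010111000000. Divide by 110101 (XOR where the leading bit is 1):
  pos 0: 111000 XOR 110101 = 001101
  pos 2: 110110 XOR 110101 = 000011
  pos 6: 111110 XOR 110101 = 001011
  pos 8: 101100 XOR 110101 = 011001
  pos 9: 110010 XOR 110101 = 000111
Remainder (last 5 bits) = 11100. This is the CRC / FCS.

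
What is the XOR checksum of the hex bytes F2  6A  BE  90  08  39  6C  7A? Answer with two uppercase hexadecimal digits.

91

XOR the bytes together:
  start with 0xF2
  0xF2 ⊕ 0x6A = 0x98
  0x98 ⊕ 0xBE = 0x26
  0x26 ⊕ 0x90 = 0xB6
  0xB6 ⊕ 0x08 = 0xBE
  0xBE ⊕ 0x39 = 0x87
  0x87 ⊕ 0x6C = 0xEB
  0xEB ⊕ 0x7A = 0x91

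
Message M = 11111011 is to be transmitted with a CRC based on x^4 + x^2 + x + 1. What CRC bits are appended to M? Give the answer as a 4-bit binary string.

Append 4 zeros: 111110110000. Divide by 10111 (XOR where the leading bit is 1):
  pos 0: 11111 XOR 10111 = 01000
  pos 1: 10000 XOR 10111 = 00111
  pos 3: 11111 XOR 10111 = 01000
  pos 4: 10000 XOR 10111 = 00111
  pos 6: 11100 XOR 10111 = 01011
  pos 7: 10110 XOR 10111 = 00001
Remainder (last 4 bits) = 0001. This is the CRC / FCS.

0001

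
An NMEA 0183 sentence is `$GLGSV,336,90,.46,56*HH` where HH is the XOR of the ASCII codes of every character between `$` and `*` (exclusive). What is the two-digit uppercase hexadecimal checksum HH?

XOR the ASCII codes of the payload characters:
  'G' = 0x47 → acc = 0x47
  'L' = 0x4C → acc = 0x0B
  'G' = 0x47 → acc = 0x4C
  'S' = 0x53 → acc = 0x1F
  'V' = 0x56 → acc = 0x49
  ',' = 0x2C → acc = 0x65
  '3' = 0x33 → acc = 0x56
  '3' = 0x33 → acc = 0x65
  '6' = 0x36 → acc = 0x53
  ',' = 0x2C → acc = 0x7F
  '9' = 0x39 → acc = 0x46
  '0' = 0x30 → acc = 0x76
  ',' = 0x2C → acc = 0x5A
  '.' = 0x2E → acc = 0x74
  '4' = 0x34 → acc = 0x40
  '6' = 0x36 → acc = 0x76
  ',' = 0x2C → acc = 0x5A
  '5' = 0x35 → acc = 0x6F
  '6' = 0x36 → acc = 0x59
Checksum = 0x59.

59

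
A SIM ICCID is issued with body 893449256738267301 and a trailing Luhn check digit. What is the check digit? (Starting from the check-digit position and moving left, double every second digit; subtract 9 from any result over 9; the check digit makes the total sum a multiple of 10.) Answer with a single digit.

5

Partial digits right→left: 1 0 3 7 6 2 8 3 7 6 5 2 9 4 4 3 9 8
Double every second digit counting from the check-digit position (so the 1st, 3rd, 5th, ... of the partial from the right).
  doubled (with −9 where >9): 2 6 3 7 5 1 9 8 9 → sum 50
  kept as-is: 0 7 2 3 6 2 4 3 8 → sum 35
Total = 50 + 35 = 85.
Check digit = (10 − (85 mod 10)) mod 10 = 5.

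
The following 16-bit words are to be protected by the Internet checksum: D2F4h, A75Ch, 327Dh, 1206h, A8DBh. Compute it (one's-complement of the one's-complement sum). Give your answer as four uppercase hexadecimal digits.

984F

One's-complement addition (fold any carry out of bit 15 back into bit 0):
  0xD2F4 + 0xA75C = 0x17A50 → wrap carry → 0x7A51
  0x7A51 + 0x327D = 0x0ACCE
  0xACCE + 0x1206 = 0x0BED4
  0xBED4 + 0xA8DB = 0x167AF → wrap carry → 0x67B0
One's-complement sum = 0x67B0.
Checksum = ~0x67B0 & 0xFFFF = 0x984F.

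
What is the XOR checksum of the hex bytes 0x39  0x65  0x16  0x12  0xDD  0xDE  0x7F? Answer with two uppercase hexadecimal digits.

XOR the bytes together:
  start with 0x39
  0x39 ⊕ 0x65 = 0x5C
  0x5C ⊕ 0x16 = 0x4A
  0x4A ⊕ 0x12 = 0x58
  0x58 ⊕ 0xDD = 0x85
  0x85 ⊕ 0xDE = 0x5B
  0x5B ⊕ 0x7F = 0x24

24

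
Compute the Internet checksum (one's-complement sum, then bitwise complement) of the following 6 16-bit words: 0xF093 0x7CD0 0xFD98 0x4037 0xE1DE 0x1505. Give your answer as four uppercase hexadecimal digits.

5DE7

One's-complement addition (fold any carry out of bit 15 back into bit 0):
  0xF093 + 0x7CD0 = 0x16D63 → wrap carry → 0x6D64
  0x6D64 + 0xFD98 = 0x16AFC → wrap carry → 0x6AFD
  0x6AFD + 0x4037 = 0x0AB34
  0xAB34 + 0xE1DE = 0x18D12 → wrap carry → 0x8D13
  0x8D13 + 0x1505 = 0x0A218
One's-complement sum = 0xA218.
Checksum = ~0xA218 & 0xFFFF = 0x5DE7.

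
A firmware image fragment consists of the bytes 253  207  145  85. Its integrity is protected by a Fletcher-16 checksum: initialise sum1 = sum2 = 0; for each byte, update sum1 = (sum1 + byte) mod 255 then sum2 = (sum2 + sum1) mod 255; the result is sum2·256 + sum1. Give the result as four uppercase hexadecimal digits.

Running sums (mod 255):
  after byte 0 (253): sum1=253, sum2=253
  after byte 1 (207): sum1=205, sum2=203
  after byte 2 (145): sum1=95, sum2=43
  after byte 3 (85): sum1=180, sum2=223
Checksum = sum2·256 + sum1 = 223·256 + 180 = 57268 = 0xDFB4.

DFB4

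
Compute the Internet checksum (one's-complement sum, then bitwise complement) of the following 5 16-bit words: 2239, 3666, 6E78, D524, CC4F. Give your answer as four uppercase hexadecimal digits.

One's-complement addition (fold any carry out of bit 15 back into bit 0):
  0x2239 + 0x3666 = 0x0589F
  0x589F + 0x6E78 = 0x0C717
  0xC717 + 0xD524 = 0x19C3B → wrap carry → 0x9C3C
  0x9C3C + 0xCC4F = 0x1688B → wrap carry → 0x688C
One's-complement sum = 0x688C.
Checksum = ~0x688C & 0xFFFF = 0x9773.

9773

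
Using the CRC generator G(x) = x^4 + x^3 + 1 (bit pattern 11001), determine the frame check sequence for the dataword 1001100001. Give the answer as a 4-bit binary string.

Append 4 zeros: 10011000010000. Divide by 11001 (XOR where the leading bit is 1):
  pos 0: 10011 XOR 11001 = 01010
  pos 1: 10100 XOR 11001 = 01101
  pos 2: 11010 XOR 11001 = 00011
  pos 5: 11001 XOR 11001 = 00000
Remainder (last 4 bits) = 0000. This is the CRC / FCS.

0000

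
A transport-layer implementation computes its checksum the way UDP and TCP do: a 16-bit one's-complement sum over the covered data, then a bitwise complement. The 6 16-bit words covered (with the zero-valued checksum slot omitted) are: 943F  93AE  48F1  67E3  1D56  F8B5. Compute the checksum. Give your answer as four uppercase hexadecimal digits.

1131

One's-complement addition (fold any carry out of bit 15 back into bit 0):
  0x943F + 0x93AE = 0x127ED → wrap carry → 0x27EE
  0x27EE + 0x48F1 = 0x070DF
  0x70DF + 0x67E3 = 0x0D8C2
  0xD8C2 + 0x1D56 = 0x0F618
  0xF618 + 0xF8B5 = 0x1EECD → wrap carry → 0xEECE
One's-complement sum = 0xEECE.
Checksum = ~0xEECE & 0xFFFF = 0x1131.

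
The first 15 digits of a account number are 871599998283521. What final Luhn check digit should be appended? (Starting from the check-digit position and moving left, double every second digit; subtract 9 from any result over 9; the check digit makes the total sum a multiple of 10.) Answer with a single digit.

9

Partial digits right→left: 1 2 5 3 8 2 8 9 9 9 9 5 1 7 8
Double every second digit counting from the check-digit position (so the 1st, 3rd, 5th, ... of the partial from the right).
  doubled (with −9 where >9): 2 1 7 7 9 9 2 7 → sum 44
  kept as-is: 2 3 2 9 9 5 7 → sum 37
Total = 44 + 37 = 81.
Check digit = (10 − (81 mod 10)) mod 10 = 9.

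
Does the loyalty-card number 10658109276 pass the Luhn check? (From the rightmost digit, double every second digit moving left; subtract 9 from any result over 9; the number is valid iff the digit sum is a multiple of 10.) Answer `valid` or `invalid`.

From the right, keep odd positions and double even positions (subtract 9 from any doubled value over 9):
  doubled (positions 2,4,...): 5 9 2 1 0 → sum 17
  kept (positions 1,3,...): 6 2 0 8 6 1 → sum 23
Total = 40.
40 mod 10 = 0, so the number is valid.

valid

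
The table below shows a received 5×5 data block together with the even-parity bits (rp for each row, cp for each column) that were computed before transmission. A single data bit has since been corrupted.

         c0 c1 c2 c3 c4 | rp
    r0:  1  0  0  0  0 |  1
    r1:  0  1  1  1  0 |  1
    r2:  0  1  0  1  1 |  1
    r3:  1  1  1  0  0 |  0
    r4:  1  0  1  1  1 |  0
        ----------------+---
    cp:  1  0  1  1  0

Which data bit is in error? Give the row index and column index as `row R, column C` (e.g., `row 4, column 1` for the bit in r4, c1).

Recompute each row's even parity and compare to rp:
  r0: data parity 1, sent rp 1 → ok
  r1: data parity 1, sent rp 1 → ok
  r2: data parity 1, sent rp 1 → ok
  r3: data parity 1, sent rp 0 → mismatch
  r4: data parity 0, sent rp 0 → ok
Recompute each column's even parity and compare to cp:
  c0: data parity 1, sent cp 1 → ok
  c1: data parity 1, sent cp 0 → mismatch
  c2: data parity 1, sent cp 1 → ok
  c3: data parity 1, sent cp 1 → ok
  c4: data parity 0, sent cp 0 → ok
Exactly one row (r3) and one column (c1) fail → the flipped bit is at their intersection.

row 3, column 1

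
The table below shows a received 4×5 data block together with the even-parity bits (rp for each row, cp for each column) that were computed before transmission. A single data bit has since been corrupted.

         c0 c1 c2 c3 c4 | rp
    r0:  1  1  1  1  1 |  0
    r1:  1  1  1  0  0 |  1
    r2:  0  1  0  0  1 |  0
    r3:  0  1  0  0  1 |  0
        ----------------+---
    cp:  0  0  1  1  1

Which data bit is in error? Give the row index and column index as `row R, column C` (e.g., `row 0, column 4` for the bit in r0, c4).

Recompute each row's even parity and compare to rp:
  r0: data parity 1, sent rp 0 → mismatch
  r1: data parity 1, sent rp 1 → ok
  r2: data parity 0, sent rp 0 → ok
  r3: data parity 0, sent rp 0 → ok
Recompute each column's even parity and compare to cp:
  c0: data parity 0, sent cp 0 → ok
  c1: data parity 0, sent cp 0 → ok
  c2: data parity 0, sent cp 1 → mismatch
  c3: data parity 1, sent cp 1 → ok
  c4: data parity 1, sent cp 1 → ok
Exactly one row (r0) and one column (c2) fail → the flipped bit is at their intersection.

row 0, column 2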